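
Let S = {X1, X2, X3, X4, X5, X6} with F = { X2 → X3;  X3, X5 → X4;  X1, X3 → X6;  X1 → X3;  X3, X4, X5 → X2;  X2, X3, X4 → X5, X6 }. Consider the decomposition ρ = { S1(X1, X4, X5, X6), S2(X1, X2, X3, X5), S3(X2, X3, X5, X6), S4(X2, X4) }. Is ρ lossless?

Yes

Chase test. Columns are X1, X2, X3, X4, X5, X6; row i has aⱼ where attribute j ∈ Si, else bᵢⱼ.
Initial tableau (one row per fragment):
  row 1: a1 b12 b13 a4 a5 a6
  row 2: a1 a2 a3 b24 a5 b26
  row 3: b31 a2 a3 b34 a5 a6
  row 4: b41 a2 b43 a4 b45 b46
Rows 2 and 4 agree on X2; apply X2→X3 and equate their X3 entries.
Rows 2 and 3 agree on X3, X5; apply X3, X5→X4 and equate their X4 entries.
Rows 1 and 2 agree on X1; apply X1→X3 and equate their X3 entries.
Rows 2 and 3 agree on X2, X3, X4; apply X2, X3, X4→X5, X6 and equate their X5, X6 entries.
Rows 1 and 2 agree on X3, X5; apply X3, X5→X4 and equate their X4 entries.
Rows 1 and 2 agree on X3, X4, X5; apply X3, X4, X5→X2 and equate their X2 entries.
Rows 1 and 4 agree on X2, X3, X4; apply X2, X3, X4→X5, X6 and equate their X5, X6 entries.
Row 1 is now all distinguished symbols — the join is lossless.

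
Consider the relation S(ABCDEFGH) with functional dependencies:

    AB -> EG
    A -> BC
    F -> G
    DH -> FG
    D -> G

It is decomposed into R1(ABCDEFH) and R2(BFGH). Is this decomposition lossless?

Common attributes: R1 ∩ R2 = {BFH}.
Closure of {BFH}: F → G applies, adding G. So (BFH)⁺ = {BFGH}.
This closure contains every attribute of R2, so R1 ∩ R2 → R2. The join is lossless.

Yes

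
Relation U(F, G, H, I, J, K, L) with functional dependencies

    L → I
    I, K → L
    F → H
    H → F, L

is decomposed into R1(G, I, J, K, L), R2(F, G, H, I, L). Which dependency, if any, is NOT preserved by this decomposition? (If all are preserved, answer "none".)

L → I lies within R1.
I, K → L lies within R1.
F → H lies within R2.
H → F, L lies within R2.
Every dependency is enforceable on the fragments, so the decomposition is dependency-preserving.

none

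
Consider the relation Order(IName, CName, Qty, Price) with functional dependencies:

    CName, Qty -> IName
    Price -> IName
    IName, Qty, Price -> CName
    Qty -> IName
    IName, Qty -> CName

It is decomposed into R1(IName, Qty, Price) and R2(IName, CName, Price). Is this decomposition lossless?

No

Common attributes: R1 ∩ R2 = {IName, Price}.
No dependency enlarges {IName, Price}, so (IName, Price)⁺ = {IName, Price}.
The closure contains neither all of R1 = {IName, Qty, Price} nor all of R2 = {IName, CName, Price}, so the common attributes are not a superkey of either fragment. The join is lossy.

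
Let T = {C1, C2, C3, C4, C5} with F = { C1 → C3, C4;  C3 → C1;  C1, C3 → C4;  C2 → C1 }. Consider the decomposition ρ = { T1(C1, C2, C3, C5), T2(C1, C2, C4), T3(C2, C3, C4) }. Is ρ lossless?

Yes

Chase test. Columns are C1, C2, C3, C4, C5; row i has aⱼ where attribute j ∈ Ti, else bᵢⱼ.
Initial tableau (one row per fragment):
  row 1: a1 a2 a3 b14 a5
  row 2: a1 a2 b23 a4 b25
  row 3: b31 a2 a3 a4 b35
Rows 1 and 2 agree on C1; apply C1→C3, C4 and equate their C3, C4 entries.
Rows 1 and 3 agree on C3; apply C3→C1 and equate their C1 entries.
Row 1 is now all distinguished symbols — the join is lossless.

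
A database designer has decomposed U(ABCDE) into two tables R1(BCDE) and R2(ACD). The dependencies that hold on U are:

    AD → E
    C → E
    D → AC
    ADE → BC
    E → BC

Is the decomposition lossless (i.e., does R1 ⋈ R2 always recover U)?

Yes

Common attributes: R1 ∩ R2 = {CD}.
Closure of {CD}: C → E applies, adding E; D → AC applies, adding A; ADE → BC applies, adding B. So (CD)⁺ = {ABCDE}.
This closure contains every attribute of R1, so R1 ∩ R2 → R1. The join is lossless.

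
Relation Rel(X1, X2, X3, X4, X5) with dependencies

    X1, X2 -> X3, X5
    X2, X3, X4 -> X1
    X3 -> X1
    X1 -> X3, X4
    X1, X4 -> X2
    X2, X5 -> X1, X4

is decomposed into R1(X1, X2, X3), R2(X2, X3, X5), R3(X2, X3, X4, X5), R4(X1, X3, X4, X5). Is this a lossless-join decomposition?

Yes

Chase test. Columns are X1, X2, X3, X4, X5; row i has aⱼ where attribute j ∈ Ri, else bᵢⱼ.
Initial tableau (one row per fragment):
  row 1: a1 a2 a3 b14 b15
  row 2: b21 a2 a3 b24 a5
  row 3: b31 a2 a3 a4 a5
  row 4: a1 b42 a3 a4 a5
Rows 1 and 2 agree on X3; apply X3→X1 and equate their X1 entries.
Rows 1 and 3 agree on X3; apply X3→X1 and equate their X1 entries.
Rows 1 and 2 agree on X1; apply X1→X3, X4 and equate their X3, X4 entries.
Rows 1 and 3 agree on X1; apply X1→X3, X4 and equate their X3, X4 entries.
Rows 1 and 4 agree on X1, X4; apply X1, X4→X2 and equate their X2 entries.
Rows 1 and 2 agree on X1, X2; apply X1, X2→X3, X5 and equate their X3, X5 entries.
Row 1 is now all distinguished symbols — the join is lossless.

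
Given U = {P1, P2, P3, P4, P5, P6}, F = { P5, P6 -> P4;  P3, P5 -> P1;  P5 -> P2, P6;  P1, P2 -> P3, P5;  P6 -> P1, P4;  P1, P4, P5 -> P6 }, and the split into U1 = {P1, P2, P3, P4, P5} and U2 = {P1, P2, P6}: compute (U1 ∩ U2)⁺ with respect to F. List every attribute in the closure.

U1 ∩ U2 = {P1, P2}.
P1, P2 → P3, P5 applies, adding P3, P5
P5 → P2, P6 applies, adding P6
P6 → P1, P4 applies, adding P4
Closure: {P1, P2, P3, P4, P5, P6}.

P1, P2, P3, P4, P5, P6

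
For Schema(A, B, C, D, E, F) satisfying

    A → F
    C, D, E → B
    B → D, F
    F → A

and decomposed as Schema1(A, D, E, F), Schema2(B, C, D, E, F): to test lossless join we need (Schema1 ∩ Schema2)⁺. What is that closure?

Schema1 ∩ Schema2 = {D, E, F}.
F → A applies, adding A
Closure: {A, D, E, F}.

A, D, E, F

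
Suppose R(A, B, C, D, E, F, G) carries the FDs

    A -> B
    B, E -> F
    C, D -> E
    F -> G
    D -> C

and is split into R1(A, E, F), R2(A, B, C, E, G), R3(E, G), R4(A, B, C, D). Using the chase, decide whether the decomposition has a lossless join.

No

Chase test. Columns are A, B, C, D, E, F, G; row i has aⱼ where attribute j ∈ Ri, else bᵢⱼ.
Initial tableau (one row per fragment):
  row 1: a1 b12 b13 b14 a5 a6 b17
  row 2: a1 a2 a3 b24 a5 b26 a7
  row 3: b31 b32 b33 b34 a5 b36 a7
  row 4: a1 a2 a3 a4 b45 b46 b47
Rows 1 and 2 agree on A; apply A→B and equate their B entries.
Rows 1 and 2 agree on B, E; apply B, E→F and equate their F entries.
Rows 1 and 2 agree on F; apply F→G and equate their G entries.
No row becomes fully distinguished — the join is lossy.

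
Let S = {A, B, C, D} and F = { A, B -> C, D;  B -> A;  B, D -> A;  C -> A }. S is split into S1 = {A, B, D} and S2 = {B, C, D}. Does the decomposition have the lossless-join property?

Yes

Common attributes: S1 ∩ S2 = {B, D}.
Closure of {B, D}: B → A applies, adding A; A, B → C, D applies, adding C. So (B, D)⁺ = {A, B, C, D}.
This closure contains every attribute of S1, so S1 ∩ S2 → S1. The join is lossless.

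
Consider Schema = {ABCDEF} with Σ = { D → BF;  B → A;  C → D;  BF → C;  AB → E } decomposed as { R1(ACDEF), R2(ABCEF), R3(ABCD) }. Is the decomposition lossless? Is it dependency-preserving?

lossless and dependency-preserving

Lossless test (chase): Rows 1 and 3 agree on D; apply D→BF and equate their BF entries. Rows 1 and 2 agree on C; apply C→D and equate their D entries. Rows 1 and 3 agree on AB; apply AB→E and equate their E entries. Row 1 is now all distinguished symbols — the join is lossless.
Dependency preservation: D → BF is not contained in any single fragment, but the restricted closure of its left-hand side across the fragments still reaches the right-hand side; the remaining FDs each lie inside some fragment. All dependencies are preserved.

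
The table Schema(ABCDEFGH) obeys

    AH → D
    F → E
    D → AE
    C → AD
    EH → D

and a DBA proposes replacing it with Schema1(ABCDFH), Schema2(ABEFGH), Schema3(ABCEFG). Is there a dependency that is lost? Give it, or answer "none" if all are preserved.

Check D → AE: no single fragment contains all of {ADE}, and the restricted closure of {D} across the fragments never reaches {AE}.
AH → D is preserved.
F → E is preserved.
C → AD is preserved.
EH → D is preserved.

D → AE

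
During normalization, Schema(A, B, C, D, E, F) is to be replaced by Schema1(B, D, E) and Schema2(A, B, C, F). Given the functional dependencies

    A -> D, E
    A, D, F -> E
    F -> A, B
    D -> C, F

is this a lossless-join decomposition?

No

Common attributes: Schema1 ∩ Schema2 = {B}.
No dependency enlarges {B}, so (B)⁺ = {B}.
The closure contains neither all of Schema1 = {B, D, E} nor all of Schema2 = {A, B, C, F}, so the common attributes are not a superkey of either fragment. The join is lossy.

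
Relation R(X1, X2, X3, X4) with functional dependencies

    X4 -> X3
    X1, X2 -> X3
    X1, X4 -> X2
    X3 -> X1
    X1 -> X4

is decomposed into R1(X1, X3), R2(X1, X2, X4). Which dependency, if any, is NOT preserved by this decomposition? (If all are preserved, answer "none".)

none

X4 → X3: restricted closure across fragments reaches X3.
X1, X2 → X3: restricted closure across fragments reaches X3.
X1, X4 → X2 lies within R2.
X3 → X1 lies within R1.
X1 → X4 lies within R2.
Every dependency is enforceable on the fragments, so the decomposition is dependency-preserving.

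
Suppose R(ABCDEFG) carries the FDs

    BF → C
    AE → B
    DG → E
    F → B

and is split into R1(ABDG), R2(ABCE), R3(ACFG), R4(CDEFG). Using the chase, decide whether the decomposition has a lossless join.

Chase test. Columns are ABCDEFG; row i has aⱼ where attribute j ∈ Ri, else bᵢⱼ.
Initial tableau (one row per fragment):
  row 1: a1 a2 b13 a4 b15 b16 a7
  row 2: a1 a2 a3 b24 a5 b26 b27
  row 3: a1 b32 a3 b34 b35 a6 a7
  row 4: b41 b42 a3 a4 a5 a6 a7
Rows 1 and 4 agree on DG; apply DG→E and equate their E entries.
Rows 3 and 4 agree on F; apply F→B and equate their B entries.
No row becomes fully distinguished — the join is lossy.

No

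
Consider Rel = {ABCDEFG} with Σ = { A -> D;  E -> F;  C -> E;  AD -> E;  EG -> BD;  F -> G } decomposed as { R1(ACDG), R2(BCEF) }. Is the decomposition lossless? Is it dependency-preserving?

Lossless test: (C)⁺ = {BCDEFG}, which contains all of one fragment — lossless.
Dependency preservation: the restricted closure of {AD} across the fragments never reaches {E}, so AD → E cannot be enforced without a join — not preserved.

lossless but not dependency-preserving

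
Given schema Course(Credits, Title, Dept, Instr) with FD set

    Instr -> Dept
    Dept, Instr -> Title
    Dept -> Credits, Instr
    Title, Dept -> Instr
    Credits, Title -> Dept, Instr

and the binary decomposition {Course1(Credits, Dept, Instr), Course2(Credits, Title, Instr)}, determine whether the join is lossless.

Yes

Common attributes: Course1 ∩ Course2 = {Credits, Instr}.
Closure of {Credits, Instr}: Instr → Dept applies, adding Dept; Dept, Instr → Title applies, adding Title. So (Credits, Instr)⁺ = {Credits, Title, Dept, Instr}.
This closure contains every attribute of Course1, so Course1 ∩ Course2 → Course1. The join is lossless.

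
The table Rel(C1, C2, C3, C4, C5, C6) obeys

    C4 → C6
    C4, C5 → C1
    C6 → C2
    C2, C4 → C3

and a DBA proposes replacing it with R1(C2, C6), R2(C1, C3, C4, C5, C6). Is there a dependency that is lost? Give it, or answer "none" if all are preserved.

none

C4 → C6 lies within R2.
C4, C5 → C1 lies within R2.
C6 → C2 lies within R1.
C2, C4 → C3: restricted closure across fragments reaches C3.
Every dependency is enforceable on the fragments, so the decomposition is dependency-preserving.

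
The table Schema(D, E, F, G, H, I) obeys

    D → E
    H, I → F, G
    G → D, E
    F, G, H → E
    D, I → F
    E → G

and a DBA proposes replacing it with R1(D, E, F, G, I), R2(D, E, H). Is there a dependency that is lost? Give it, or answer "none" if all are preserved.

Check H, I → F, G: no single fragment contains all of {F, G, H, I}, and the restricted closure of {H, I} across the fragments never reaches {F, G}.
D → E is preserved.
G → D, E is preserved.
F, G, H → E is preserved.
D, I → F is preserved.
E → G is preserved.

H, I → F, G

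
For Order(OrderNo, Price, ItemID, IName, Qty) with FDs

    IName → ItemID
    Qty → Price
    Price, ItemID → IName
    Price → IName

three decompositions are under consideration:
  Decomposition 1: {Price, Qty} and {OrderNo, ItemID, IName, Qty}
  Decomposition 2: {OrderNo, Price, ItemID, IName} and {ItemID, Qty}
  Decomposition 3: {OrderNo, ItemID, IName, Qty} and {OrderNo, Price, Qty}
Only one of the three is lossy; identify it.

Decomposition 1: common = {Qty}, closure = {Price, ItemID, IName, Qty} → lossless.
Decomposition 2: common = {ItemID}, closure = {ItemID} → lossy.
Decomposition 3: common = {OrderNo, Qty}, closure = {OrderNo, Price, ItemID, IName, Qty} → lossless.

Decomposition 2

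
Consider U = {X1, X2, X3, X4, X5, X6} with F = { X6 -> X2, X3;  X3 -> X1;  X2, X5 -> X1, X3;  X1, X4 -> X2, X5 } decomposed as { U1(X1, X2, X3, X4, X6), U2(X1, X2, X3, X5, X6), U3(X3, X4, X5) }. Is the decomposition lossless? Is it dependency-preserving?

Lossless test (chase): Rows 1 and 3 agree on X3; apply X3→X1 and equate their X1 entries. Rows 1 and 3 agree on X1, X4; apply X1, X4→X2, X5 and equate their X2, X5 entries. Row 1 is now all distinguished symbols — the join is lossless.
Dependency preservation: X1, X4 → X2, X5 is not contained in any single fragment, but the restricted closure of its left-hand side across the fragments still reaches the right-hand side; the remaining FDs each lie inside some fragment. All dependencies are preserved.

lossless and dependency-preserving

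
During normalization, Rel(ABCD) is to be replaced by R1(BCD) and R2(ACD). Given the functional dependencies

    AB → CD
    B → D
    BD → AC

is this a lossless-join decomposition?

No

Common attributes: R1 ∩ R2 = {CD}.
No dependency enlarges {CD}, so (CD)⁺ = {CD}.
The closure contains neither all of R1 = {BCD} nor all of R2 = {ACD}, so the common attributes are not a superkey of either fragment. The join is lossy.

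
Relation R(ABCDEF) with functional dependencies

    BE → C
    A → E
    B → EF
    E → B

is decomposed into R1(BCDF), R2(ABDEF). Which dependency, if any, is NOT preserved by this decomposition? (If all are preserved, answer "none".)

BE → C: restricted closure across fragments reaches C.
A → E lies within R2.
B → EF lies within R2.
E → B lies within R2.
Every dependency is enforceable on the fragments, so the decomposition is dependency-preserving.

none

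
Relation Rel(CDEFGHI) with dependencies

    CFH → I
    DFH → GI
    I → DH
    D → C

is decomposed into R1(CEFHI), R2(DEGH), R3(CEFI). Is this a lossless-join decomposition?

Chase test. Columns are CDEFGHI; row i has aⱼ where attribute j ∈ Ri, else bᵢⱼ.
Initial tableau (one row per fragment):
  row 1: a1 b12 a3 a4 b15 a6 a7
  row 2: b21 a2 a3 b24 a5 a6 b27
  row 3: a1 b32 a3 a4 b35 b36 a7
Rows 1 and 3 agree on I; apply I→DH and equate their DH entries.
Rows 1 and 3 agree on DFH; apply DFH→GI and equate their GI entries.
No row becomes fully distinguished — the join is lossy.

No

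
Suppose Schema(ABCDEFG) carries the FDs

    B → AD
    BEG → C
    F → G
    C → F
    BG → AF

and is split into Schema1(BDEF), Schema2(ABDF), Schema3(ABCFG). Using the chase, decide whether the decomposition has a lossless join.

Chase test. Columns are ABCDEFG; row i has aⱼ where attribute j ∈ Schemai, else bᵢⱼ.
Initial tableau (one row per fragment):
  row 1: b11 a2 b13 a4 a5 a6 b17
  row 2: a1 a2 b23 a4 b25 a6 b27
  row 3: a1 a2 a3 b34 b35 a6 a7
Rows 1 and 2 agree on B; apply B→AD and equate their AD entries.
Rows 1 and 3 agree on B; apply B→AD and equate their AD entries.
Rows 1 and 2 agree on F; apply F→G and equate their G entries.
Rows 1 and 3 agree on F; apply F→G and equate their G entries.
No row becomes fully distinguished — the join is lossy.

No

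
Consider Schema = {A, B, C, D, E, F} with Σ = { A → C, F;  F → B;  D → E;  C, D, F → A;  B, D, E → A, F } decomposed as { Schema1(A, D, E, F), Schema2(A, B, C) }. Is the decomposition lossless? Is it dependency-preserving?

Lossless test: (A)⁺ = {A, B, C, F}, which contains all of one fragment — lossless.
Dependency preservation: the restricted closure of {F} across the fragments never reaches {B}, so F → B cannot be enforced without a join — not preserved.

lossless but not dependency-preserving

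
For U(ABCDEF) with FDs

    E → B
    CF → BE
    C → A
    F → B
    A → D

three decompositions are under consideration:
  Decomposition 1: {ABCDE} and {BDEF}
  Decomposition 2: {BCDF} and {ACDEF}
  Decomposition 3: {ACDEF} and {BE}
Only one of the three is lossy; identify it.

Decomposition 1

Decomposition 1: common = {BDE}, closure = {BDE} → lossy.
Decomposition 2: common = {CDF}, closure = {ABCDEF} → lossless.
Decomposition 3: common = {E}, closure = {BE} → lossless.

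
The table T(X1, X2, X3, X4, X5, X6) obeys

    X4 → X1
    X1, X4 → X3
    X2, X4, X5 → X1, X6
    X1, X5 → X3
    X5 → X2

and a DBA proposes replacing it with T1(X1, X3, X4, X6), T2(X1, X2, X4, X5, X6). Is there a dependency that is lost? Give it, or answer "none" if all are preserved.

Check X1, X5 → X3: no single fragment contains all of {X1, X3, X5}, and the restricted closure of {X1, X5} across the fragments never reaches {X3}.
X4 → X1 is preserved.
X1, X4 → X3 is preserved.
X2, X4, X5 → X1, X6 is preserved.
X5 → X2 is preserved.

X1, X5 → X3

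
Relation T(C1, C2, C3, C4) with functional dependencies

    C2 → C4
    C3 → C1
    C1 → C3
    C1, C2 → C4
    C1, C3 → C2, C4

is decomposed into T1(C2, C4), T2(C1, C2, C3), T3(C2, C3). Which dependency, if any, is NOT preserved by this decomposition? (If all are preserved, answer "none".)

C2 → C4 lies within T1.
C3 → C1 lies within T2.
C1 → C3 lies within T2.
C1, C2 → C4: restricted closure across fragments reaches C4.
C1, C3 → C2, C4: restricted closure across fragments reaches C2, C4.
Every dependency is enforceable on the fragments, so the decomposition is dependency-preserving.

none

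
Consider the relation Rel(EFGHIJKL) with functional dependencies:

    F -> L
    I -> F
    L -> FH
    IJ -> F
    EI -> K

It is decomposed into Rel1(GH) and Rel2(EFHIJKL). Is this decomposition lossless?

No

Common attributes: Rel1 ∩ Rel2 = {H}.
No dependency enlarges {H}, so (H)⁺ = {H}.
The closure contains neither all of Rel1 = {GH} nor all of Rel2 = {EFHIJKL}, so the common attributes are not a superkey of either fragment. The join is lossy.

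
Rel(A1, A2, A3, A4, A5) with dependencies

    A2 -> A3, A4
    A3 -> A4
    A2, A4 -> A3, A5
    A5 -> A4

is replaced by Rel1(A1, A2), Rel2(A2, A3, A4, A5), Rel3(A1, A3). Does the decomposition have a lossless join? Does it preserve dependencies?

lossless and dependency-preserving

Lossless test (chase): Rows 1 and 2 agree on A2; apply A2→A3, A4 and equate their A3, A4 entries. Rows 1 and 3 agree on A3; apply A3→A4 and equate their A4 entries. Rows 1 and 2 agree on A2, A4; apply A2, A4→A3, A5 and equate their A3, A5 entries. Row 1 is now all distinguished symbols — the join is lossless.
Dependency preservation: every FD's attributes lie within a single fragment, so each can be enforced locally — preserved.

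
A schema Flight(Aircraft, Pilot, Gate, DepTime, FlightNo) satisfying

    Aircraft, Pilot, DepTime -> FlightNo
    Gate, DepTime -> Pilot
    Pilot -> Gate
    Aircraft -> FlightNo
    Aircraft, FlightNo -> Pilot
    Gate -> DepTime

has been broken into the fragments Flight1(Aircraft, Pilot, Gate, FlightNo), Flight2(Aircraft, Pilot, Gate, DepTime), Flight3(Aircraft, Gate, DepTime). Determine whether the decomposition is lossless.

Chase test. Columns are Aircraft, Pilot, Gate, DepTime, FlightNo; row i has aⱼ where attribute j ∈ Flighti, else bᵢⱼ.
Initial tableau (one row per fragment):
  row 1: a1 a2 a3 b14 a5
  row 2: a1 a2 a3 a4 b25
  row 3: a1 b32 a3 a4 b35
Rows 2 and 3 agree on Gate, DepTime; apply Gate, DepTime→Pilot and equate their Pilot entries.
Rows 1 and 2 agree on Aircraft; apply Aircraft→FlightNo and equate their FlightNo entries.
Rows 1 and 3 agree on Aircraft; apply Aircraft→FlightNo and equate their FlightNo entries.
Rows 1 and 2 agree on Gate; apply Gate→DepTime and equate their DepTime entries.
Row 1 is now all distinguished symbols — the join is lossless.

Yes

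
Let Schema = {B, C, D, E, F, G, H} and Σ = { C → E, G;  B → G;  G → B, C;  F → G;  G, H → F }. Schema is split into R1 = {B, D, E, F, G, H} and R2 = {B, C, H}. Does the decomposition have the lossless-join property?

Common attributes: R1 ∩ R2 = {B, H}.
Closure of {B, H}: B → G applies, adding G; G → B, C applies, adding C; G, H → F applies, adding F; C → E, G applies, adding E. So (B, H)⁺ = {B, C, E, F, G, H}.
This closure contains every attribute of R2, so R1 ∩ R2 → R2. The join is lossless.

Yes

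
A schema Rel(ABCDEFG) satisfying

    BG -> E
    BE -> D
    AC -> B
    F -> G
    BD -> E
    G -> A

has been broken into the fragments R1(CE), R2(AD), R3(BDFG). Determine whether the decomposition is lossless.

No

Chase test. Columns are ABCDEFG; row i has aⱼ where attribute j ∈ Ri, else bᵢⱼ.
Initial tableau (one row per fragment):
  row 1: b11 b12 a3 b14 a5 b16 b17
  row 2: a1 b22 b23 a4 b25 b26 b27
  row 3: b31 a2 b33 a4 b35 a6 a7
No row becomes fully distinguished — the join is lossy.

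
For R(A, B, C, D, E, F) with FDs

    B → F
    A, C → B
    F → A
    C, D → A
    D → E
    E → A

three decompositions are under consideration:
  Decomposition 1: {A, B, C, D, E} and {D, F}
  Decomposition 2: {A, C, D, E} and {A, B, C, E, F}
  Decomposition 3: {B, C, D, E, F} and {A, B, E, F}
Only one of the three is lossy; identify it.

Decomposition 1: common = {D}, closure = {A, D, E} → lossy.
Decomposition 2: common = {A, C, E}, closure = {A, B, C, E, F} → lossless.
Decomposition 3: common = {B, E, F}, closure = {A, B, E, F} → lossless.

Decomposition 1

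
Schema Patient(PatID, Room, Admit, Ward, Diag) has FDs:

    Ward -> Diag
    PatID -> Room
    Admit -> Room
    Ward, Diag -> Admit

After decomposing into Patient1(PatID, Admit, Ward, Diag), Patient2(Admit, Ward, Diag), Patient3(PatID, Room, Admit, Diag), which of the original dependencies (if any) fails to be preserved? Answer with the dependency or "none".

none

Ward → Diag lies within Patient1.
PatID → Room lies within Patient3.
Admit → Room lies within Patient3.
Ward, Diag → Admit lies within Patient1.
Every dependency is enforceable on the fragments, so the decomposition is dependency-preserving.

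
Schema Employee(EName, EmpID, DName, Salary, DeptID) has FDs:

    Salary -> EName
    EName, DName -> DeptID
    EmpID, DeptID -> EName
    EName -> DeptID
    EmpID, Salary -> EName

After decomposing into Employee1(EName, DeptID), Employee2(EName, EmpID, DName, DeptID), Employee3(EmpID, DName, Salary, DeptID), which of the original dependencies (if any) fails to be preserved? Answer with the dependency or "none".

Check Salary → EName: no single fragment contains all of {EName, Salary}, and the restricted closure of {Salary} across the fragments never reaches {EName}.
EName, DName → DeptID is preserved.
EmpID, DeptID → EName is preserved.
EName → DeptID is preserved.
EmpID, Salary → EName is preserved.

Salary -> EName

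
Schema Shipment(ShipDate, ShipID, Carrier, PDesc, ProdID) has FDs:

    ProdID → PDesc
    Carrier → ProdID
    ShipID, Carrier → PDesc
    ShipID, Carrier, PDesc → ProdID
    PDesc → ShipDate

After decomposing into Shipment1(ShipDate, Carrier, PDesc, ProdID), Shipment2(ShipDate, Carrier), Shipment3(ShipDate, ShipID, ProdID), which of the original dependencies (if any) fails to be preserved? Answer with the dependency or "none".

ProdID → PDesc lies within Shipment1.
Carrier → ProdID lies within Shipment1.
ShipID, Carrier → PDesc: restricted closure across fragments reaches PDesc.
ShipID, Carrier, PDesc → ProdID: restricted closure across fragments reaches ProdID.
PDesc → ShipDate lies within Shipment1.
Every dependency is enforceable on the fragments, so the decomposition is dependency-preserving.

none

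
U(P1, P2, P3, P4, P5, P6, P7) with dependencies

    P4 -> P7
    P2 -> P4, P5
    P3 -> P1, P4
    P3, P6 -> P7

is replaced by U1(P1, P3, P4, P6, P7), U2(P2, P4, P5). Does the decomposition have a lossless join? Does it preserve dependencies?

Lossless test: (P4)⁺ = {P4, P7}, which is a superkey of neither fragment — lossy.
Dependency preservation: every FD's attributes lie within a single fragment, so each can be enforced locally — preserved.

lossy but dependency-preserving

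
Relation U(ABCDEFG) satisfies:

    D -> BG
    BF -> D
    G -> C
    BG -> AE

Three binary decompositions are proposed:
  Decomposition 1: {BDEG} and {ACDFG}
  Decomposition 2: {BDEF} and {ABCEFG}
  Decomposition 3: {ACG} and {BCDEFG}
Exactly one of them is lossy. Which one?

Decomposition 1: common = {DG}, closure = {ABCDEG} → lossless.
Decomposition 2: common = {BEF}, closure = {ABCDEFG} → lossless.
Decomposition 3: common = {CG}, closure = {CG} → lossy.

Decomposition 3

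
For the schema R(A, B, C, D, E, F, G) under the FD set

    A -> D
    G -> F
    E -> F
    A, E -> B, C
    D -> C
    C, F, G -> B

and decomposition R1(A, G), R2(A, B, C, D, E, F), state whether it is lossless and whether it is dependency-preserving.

Lossless test: (A)⁺ = {A, C, D}, which is a superkey of neither fragment — lossy.
Dependency preservation: the restricted closure of {G} across the fragments never reaches {F}, so G → F cannot be enforced without a join — not preserved.

lossy and not dependency-preserving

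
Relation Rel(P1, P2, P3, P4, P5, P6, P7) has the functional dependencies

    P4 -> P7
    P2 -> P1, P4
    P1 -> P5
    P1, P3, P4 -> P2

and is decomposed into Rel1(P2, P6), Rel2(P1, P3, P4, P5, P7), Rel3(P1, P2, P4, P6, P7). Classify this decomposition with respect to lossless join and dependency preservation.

lossy and not dependency-preserving

Lossless test (chase): Rows 1 and 3 agree on P2; apply P2→P1, P4 and equate their P1, P4 entries. Rows 1 and 2 agree on P1; apply P1→P5 and equate their P5 entries. Rows 1 and 3 agree on P1; apply P1→P5 and equate their P5 entries. Rows 1 and 2 agree on P4; apply P4→P7 and equate their P7 entries. No row becomes fully distinguished — the join is lossy.
Dependency preservation: the restricted closure of {P1, P3, P4} across the fragments never reaches {P2}, so P1, P3, P4 → P2 cannot be enforced without a join — not preserved.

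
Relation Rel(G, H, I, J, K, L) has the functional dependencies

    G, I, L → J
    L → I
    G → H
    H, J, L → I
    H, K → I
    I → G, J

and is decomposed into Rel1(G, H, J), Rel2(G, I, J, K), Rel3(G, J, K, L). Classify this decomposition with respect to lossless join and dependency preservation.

lossless but not dependency-preserving

Lossless test (chase): Rows 1 and 2 agree on G; apply G→H and equate their H entries. Rows 1 and 3 agree on G; apply G→H and equate their H entries. Rows 2 and 3 agree on H, K; apply H, K→I and equate their I entries. Row 3 is now all distinguished symbols — the join is lossless.
Dependency preservation: the restricted closure of {L} across the fragments never reaches {I}, so L → I cannot be enforced without a join — not preserved.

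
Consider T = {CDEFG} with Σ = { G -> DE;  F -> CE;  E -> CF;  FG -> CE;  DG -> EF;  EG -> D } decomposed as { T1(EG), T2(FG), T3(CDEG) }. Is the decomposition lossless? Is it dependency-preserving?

Lossless test (chase): Rows 1 and 2 agree on G; apply G→DE and equate their DE entries. Rows 1 and 3 agree on G; apply G→DE and equate their DE entries. Rows 1 and 2 agree on E; apply E→CF and equate their CF entries. Rows 1 and 3 agree on E; apply E→CF and equate their CF entries. Row 1 is now all distinguished symbols — the join is lossless.
Dependency preservation: the restricted closure of {F} across the fragments never reaches {CE}, so F → CE cannot be enforced without a join — not preserved.

lossless but not dependency-preserving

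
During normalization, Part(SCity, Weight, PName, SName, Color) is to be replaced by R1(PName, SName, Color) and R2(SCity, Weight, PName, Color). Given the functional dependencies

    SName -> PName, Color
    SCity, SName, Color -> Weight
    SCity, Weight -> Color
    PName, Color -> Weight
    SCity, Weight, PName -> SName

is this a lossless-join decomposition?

Common attributes: R1 ∩ R2 = {PName, Color}.
Closure of {PName, Color}: PName, Color → Weight applies, adding Weight. So (PName, Color)⁺ = {Weight, PName, Color}.
The closure contains neither all of R1 = {PName, SName, Color} nor all of R2 = {SCity, Weight, PName, Color}, so the common attributes are not a superkey of either fragment. The join is lossy.

No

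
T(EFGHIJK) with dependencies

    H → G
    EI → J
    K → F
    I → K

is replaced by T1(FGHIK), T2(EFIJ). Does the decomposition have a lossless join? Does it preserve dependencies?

lossy but dependency-preserving

Lossless test: (FI)⁺ = {FIK}, which is a superkey of neither fragment — lossy.
Dependency preservation: every FD's attributes lie within a single fragment, so each can be enforced locally — preserved.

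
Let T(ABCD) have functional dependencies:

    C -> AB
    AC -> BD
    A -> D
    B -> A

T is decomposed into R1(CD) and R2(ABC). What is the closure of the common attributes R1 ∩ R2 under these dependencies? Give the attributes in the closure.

R1 ∩ R2 = {C}.
C → AB applies, adding AB
AC → BD applies, adding D
Closure: {ABCD}.

ABCD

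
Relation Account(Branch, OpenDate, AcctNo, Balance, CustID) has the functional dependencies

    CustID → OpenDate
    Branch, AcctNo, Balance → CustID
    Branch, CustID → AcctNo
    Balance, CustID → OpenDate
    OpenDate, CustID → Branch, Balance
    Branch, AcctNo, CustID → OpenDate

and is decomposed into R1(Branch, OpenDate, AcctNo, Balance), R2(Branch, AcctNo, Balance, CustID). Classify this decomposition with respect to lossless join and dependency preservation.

Lossless test: (Branch, AcctNo, Balance)⁺ = {Branch, OpenDate, AcctNo, Balance, CustID}, which contains all of one fragment — lossless.
Dependency preservation: CustID → OpenDate; Balance, CustID → OpenDate; OpenDate, CustID → Branch, Balance; Branch, AcctNo, CustID → OpenDate are not contained in any single fragment, but the restricted closure of each left-hand side across the fragments still reaches the right-hand side; the remaining FDs each lie inside some fragment. All dependencies are preserved.

lossless and dependency-preserving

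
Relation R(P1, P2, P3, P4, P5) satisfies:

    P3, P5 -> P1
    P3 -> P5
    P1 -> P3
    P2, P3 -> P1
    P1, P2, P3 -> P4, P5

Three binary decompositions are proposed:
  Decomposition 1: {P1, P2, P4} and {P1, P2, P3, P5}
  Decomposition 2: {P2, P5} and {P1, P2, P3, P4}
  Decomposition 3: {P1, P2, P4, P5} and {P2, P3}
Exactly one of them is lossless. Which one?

Decomposition 1: common = {P1, P2}, closure = {P1, P2, P3, P4, P5} → lossless.
Decomposition 2: common = {P2}, closure = {P2} → lossy.
Decomposition 3: common = {P2}, closure = {P2} → lossy.

Decomposition 1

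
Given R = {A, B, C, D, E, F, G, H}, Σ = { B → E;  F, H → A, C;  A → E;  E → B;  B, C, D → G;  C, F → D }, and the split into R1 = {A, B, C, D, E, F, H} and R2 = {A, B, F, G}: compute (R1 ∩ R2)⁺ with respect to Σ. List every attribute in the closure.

A, B, E, F

R1 ∩ R2 = {A, B, F}.
B → E applies, adding E
Closure: {A, B, E, F}.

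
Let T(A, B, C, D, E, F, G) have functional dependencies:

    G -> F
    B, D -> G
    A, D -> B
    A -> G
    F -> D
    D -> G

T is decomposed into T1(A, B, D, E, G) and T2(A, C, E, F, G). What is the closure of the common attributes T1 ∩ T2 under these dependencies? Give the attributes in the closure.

T1 ∩ T2 = {A, E, G}.
G → F applies, adding F
F → D applies, adding D
A, D → B applies, adding B
Closure: {A, B, D, E, F, G}.

A, B, D, E, F, G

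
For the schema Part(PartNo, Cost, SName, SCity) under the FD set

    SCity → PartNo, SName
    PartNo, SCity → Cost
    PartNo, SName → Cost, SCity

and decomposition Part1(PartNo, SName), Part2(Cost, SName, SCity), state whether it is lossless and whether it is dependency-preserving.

Lossless test: (SName)⁺ = {SName}, which is a superkey of neither fragment — lossy.
Dependency preservation: the restricted closure of {SCity} across the fragments never reaches {PartNo, SName}, so SCity → PartNo, SName cannot be enforced without a join — not preserved.

lossy and not dependency-preserving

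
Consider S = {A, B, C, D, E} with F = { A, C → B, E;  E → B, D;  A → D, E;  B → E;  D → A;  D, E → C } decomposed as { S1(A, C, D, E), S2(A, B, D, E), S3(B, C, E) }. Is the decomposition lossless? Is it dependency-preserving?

lossless and dependency-preserving

Lossless test (chase): Rows 1 and 2 agree on E; apply E→B, D and equate their B, D entries. Rows 1 and 3 agree on E; apply E→B, D and equate their B, D entries. Rows 1 and 3 agree on D; apply D→A and equate their A entries. Rows 1 and 2 agree on D, E; apply D, E→C and equate their C entries. Row 1 is now all distinguished symbols — the join is lossless.
Dependency preservation: A, C → B, E is not contained in any single fragment, but the restricted closure of its left-hand side across the fragments still reaches the right-hand side; the remaining FDs each lie inside some fragment. All dependencies are preserved.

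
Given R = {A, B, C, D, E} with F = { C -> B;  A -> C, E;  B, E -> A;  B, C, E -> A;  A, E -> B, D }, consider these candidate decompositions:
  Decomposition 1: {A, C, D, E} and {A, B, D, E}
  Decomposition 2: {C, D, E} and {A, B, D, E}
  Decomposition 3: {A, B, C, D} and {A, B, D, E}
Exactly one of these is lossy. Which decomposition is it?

Decomposition 1: common = {A, D, E}, closure = {A, B, C, D, E} → lossless.
Decomposition 2: common = {D, E}, closure = {D, E} → lossy.
Decomposition 3: common = {A, B, D}, closure = {A, B, C, D, E} → lossless.

Decomposition 2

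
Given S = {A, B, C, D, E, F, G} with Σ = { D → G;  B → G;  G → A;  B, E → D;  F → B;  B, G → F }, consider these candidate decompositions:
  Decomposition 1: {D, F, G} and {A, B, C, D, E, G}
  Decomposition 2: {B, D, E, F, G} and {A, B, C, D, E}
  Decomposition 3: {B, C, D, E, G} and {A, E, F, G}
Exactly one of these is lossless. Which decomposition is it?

Decomposition 2

Decomposition 1: common = {D, G}, closure = {A, D, G} → lossy.
Decomposition 2: common = {B, D, E}, closure = {A, B, D, E, F, G} → lossless.
Decomposition 3: common = {E, G}, closure = {A, E, G} → lossy.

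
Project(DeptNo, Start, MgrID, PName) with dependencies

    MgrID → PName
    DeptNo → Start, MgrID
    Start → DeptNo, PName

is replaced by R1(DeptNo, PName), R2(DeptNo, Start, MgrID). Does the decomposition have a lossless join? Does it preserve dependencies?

Lossless test: (DeptNo)⁺ = {DeptNo, Start, MgrID, PName}, which contains all of one fragment — lossless.
Dependency preservation: the restricted closure of {MgrID} across the fragments never reaches {PName}, so MgrID → PName cannot be enforced without a join — not preserved.

lossless but not dependency-preserving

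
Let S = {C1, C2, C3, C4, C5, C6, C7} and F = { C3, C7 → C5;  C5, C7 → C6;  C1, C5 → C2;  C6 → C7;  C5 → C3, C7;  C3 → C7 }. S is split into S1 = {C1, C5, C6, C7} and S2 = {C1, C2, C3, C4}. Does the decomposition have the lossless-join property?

No

Common attributes: S1 ∩ S2 = {C1}.
No dependency enlarges {C1}, so (C1)⁺ = {C1}.
The closure contains neither all of S1 = {C1, C5, C6, C7} nor all of S2 = {C1, C2, C3, C4}, so the common attributes are not a superkey of either fragment. The join is lossy.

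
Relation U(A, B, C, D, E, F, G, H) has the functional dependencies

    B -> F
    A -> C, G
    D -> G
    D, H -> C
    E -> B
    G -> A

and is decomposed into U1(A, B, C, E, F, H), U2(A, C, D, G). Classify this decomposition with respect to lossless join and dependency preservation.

lossy but dependency-preserving

Lossless test: (A, C)⁺ = {A, C, G}, which is a superkey of neither fragment — lossy.
Dependency preservation: D, H → C is not contained in any single fragment, but the restricted closure of its left-hand side across the fragments still reaches the right-hand side; the remaining FDs each lie inside some fragment. All dependencies are preserved.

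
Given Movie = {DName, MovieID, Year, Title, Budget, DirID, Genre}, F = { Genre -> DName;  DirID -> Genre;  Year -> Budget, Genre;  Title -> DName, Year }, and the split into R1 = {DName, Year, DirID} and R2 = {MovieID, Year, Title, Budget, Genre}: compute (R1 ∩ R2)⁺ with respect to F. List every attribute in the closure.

R1 ∩ R2 = {Year}.
Year → Budget, Genre applies, adding Budget, Genre
Genre → DName applies, adding DName
Closure: {DName, Year, Budget, Genre}.

DName, Year, Budget, Genre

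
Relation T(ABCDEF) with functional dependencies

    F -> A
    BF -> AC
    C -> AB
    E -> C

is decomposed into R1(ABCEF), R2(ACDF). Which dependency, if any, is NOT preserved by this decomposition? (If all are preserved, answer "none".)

none

F → A lies within R1.
BF → AC lies within R1.
C → AB lies within R1.
E → C lies within R1.
Every dependency is enforceable on the fragments, so the decomposition is dependency-preserving.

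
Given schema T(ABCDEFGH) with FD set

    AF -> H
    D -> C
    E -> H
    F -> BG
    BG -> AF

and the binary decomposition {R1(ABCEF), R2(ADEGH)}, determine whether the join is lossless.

No

Common attributes: R1 ∩ R2 = {AE}.
Closure of {AE}: E → H applies, adding H. So (AE)⁺ = {AEH}.
The closure contains neither all of R1 = {ABCEF} nor all of R2 = {ADEGH}, so the common attributes are not a superkey of either fragment. The join is lossy.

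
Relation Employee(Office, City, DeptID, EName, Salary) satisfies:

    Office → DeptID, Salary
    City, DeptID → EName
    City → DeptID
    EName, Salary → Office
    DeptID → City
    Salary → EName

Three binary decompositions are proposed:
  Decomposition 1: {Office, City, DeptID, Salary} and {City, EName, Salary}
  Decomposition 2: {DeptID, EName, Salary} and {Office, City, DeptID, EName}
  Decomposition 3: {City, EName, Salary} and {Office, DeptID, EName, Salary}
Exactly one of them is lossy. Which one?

Decomposition 2

Decomposition 1: common = {City, Salary}, closure = {Office, City, DeptID, EName, Salary} → lossless.
Decomposition 2: common = {DeptID, EName}, closure = {City, DeptID, EName} → lossy.
Decomposition 3: common = {EName, Salary}, closure = {Office, City, DeptID, EName, Salary} → lossless.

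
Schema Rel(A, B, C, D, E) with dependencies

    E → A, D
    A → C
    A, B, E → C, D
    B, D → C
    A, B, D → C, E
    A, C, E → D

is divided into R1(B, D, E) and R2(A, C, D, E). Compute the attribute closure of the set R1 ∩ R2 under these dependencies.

A, C, D, E

R1 ∩ R2 = {D, E}.
E → A, D applies, adding A
A → C applies, adding C
Closure: {A, C, D, E}.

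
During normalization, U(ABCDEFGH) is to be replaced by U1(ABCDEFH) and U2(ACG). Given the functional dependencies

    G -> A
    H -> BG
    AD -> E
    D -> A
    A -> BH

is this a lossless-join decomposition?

Yes

Common attributes: U1 ∩ U2 = {AC}.
Closure of {AC}: A → BH applies, adding BH; H → BG applies, adding G. So (AC)⁺ = {ABCGH}.
This closure contains every attribute of U2, so U1 ∩ U2 → U2. The join is lossless.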